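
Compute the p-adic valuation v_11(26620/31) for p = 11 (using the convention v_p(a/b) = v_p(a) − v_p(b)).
v_11(26620/31) = 3

Factor powers of 11 from the numerator and denominator of the reduced fraction: 26620 = 11^3 · 20 and 31 = 11^0 · 31. Apply v_p(a/b) = v_p(a) − v_p(b): v_11(26620/31) = 3 − 0 = 3.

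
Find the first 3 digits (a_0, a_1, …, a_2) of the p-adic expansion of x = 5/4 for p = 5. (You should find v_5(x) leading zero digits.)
(a_0, …, a_2) = (0, 4, 3)

v_5(5/4) = 1, so a_0 = ... = a_0 = 0. Factor out: x = 5^1 · u with u = 1/4 a unit in ℤ_5. Expand u iteratively via a_{v+i} = u_i mod 5, u_{i+1} = (u_i − a_{v+i})/5:
  u_0 = 1/4;  a_1 = 4;  u_1 = (u_0 − 4)/5 = -3/4
  u_1 = -3/4;  a_2 = 3;  u_2 = (u_1 − 3)/5 = -3/4
Digits: (0, 4, 3).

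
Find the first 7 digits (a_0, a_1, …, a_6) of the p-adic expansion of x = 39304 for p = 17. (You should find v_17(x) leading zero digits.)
(a_0, …, a_6) = (0, 0, 0, 8, 0, 0, 0)

v_17(39304) = 3, so a_0 = ... = a_2 = 0. Factor out: x = 17^3 · u with u = 8 a unit in ℤ_17. Expand u iteratively via a_{v+i} = u_i mod 17, u_{i+1} = (u_i − a_{v+i})/17:
  u_0 = 8;  a_3 = 8;  u_1 = (u_0 − 8)/17 = 0
  u_1 = 0;  a_4 = 0;  u_2 = (u_1 − 0)/17 = 0
  u_2 = 0;  a_5 = 0;  u_3 = (u_2 − 0)/17 = 0
  u_3 = 0;  a_6 = 0;  u_4 = (u_3 − 0)/17 = 0
Digits: (0, 0, 0, 8, 0, 0, 0).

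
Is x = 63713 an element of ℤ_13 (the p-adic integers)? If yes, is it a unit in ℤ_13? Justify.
x ∈ ℤ_13 but not a unit; v_13(x) = 3 > 0

ℤ_13 = {x ∈ ℚ_13 : v_13(x) ≥ 0} and ℤ_13^× = {x ∈ ℤ_13 : v_13(x) = 0}. Here v_13(63713) = v_13(num) − v_13(den) = 3; compare against these criteria.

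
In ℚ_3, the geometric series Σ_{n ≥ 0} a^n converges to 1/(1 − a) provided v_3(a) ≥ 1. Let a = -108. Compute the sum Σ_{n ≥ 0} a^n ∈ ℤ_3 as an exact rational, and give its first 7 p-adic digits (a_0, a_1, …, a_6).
Σ a^n = 1/(1 − a) = 1/109;  first 7 digits = (1, 0, 0, 2, 1, 2, 0)

v_3(a) = 3 ≥ 1, so the series converges in ℤ_3 to 1/(1 − a) = 1/(1 − (-108)) = 1/109. Expand this rational in ℤ_3: compute digits iteratively via d_i = x_i mod 3, x_{i+1} = (x_i − d_i)/3. The first 7 digits are (1, 0, 0, 2, 1, 2, 0).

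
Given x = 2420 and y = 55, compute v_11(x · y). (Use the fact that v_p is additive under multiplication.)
v_11(133100) = 3

v_p(x) = 2 (factor: 2420 = 11^2 · 20); v_p(y) = 1 (factor: 55 = 11^1 · 5). Additivity: v_p(xy) = v_p(x) + v_p(y) = 2 + 1 = 3. (Direct check: xy = 133100 = 11^3 · (100).)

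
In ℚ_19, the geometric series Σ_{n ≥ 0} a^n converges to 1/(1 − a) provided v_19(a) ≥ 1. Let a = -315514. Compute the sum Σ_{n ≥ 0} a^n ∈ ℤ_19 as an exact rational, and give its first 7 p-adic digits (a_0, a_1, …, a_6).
Σ a^n = 1/(1 − a) = 1/315515;  first 7 digits = (1, 0, 0, 11, 16, 18, 6)

v_19(a) = 3 ≥ 1, so the series converges in ℤ_19 to 1/(1 − a) = 1/(1 − (-315514)) = 1/315515. Expand this rational in ℤ_19: compute digits iteratively via d_i = x_i mod 19, x_{i+1} = (x_i − d_i)/19. The first 7 digits are (1, 0, 0, 11, 16, 18, 6).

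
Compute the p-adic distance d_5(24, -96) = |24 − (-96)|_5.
d_5(24, -96) = 1/5

Step 1 — x − y = 24 − (-96) = 120. Step 2 — v_5(120) = 1 (factor: 120 = (5^1 · 24); the sign does not affect v_p). Step 3 — |x − y|_5 = 5^{-1} = 1/5.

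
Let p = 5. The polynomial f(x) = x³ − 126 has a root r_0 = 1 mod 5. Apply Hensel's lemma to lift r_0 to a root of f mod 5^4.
r_3 = 251 (mod 625)

Hensel: r_{i+1} = r_i − f(r_i)/f′(r_i) mod 5^{i+2}, where f′(x) = 3x². Iterate:
  r_0 = 1 (mod 5)
  r_1 = 1 (mod 25)
  r_2 = 1 (mod 125)
  r_3 = 251 (mod 625)
Final: r = 251 with f(r) ≡ 0 mod 5^4.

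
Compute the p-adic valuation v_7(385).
v_7(385) = 1

v_7(n) is the largest exponent k such that 7^k divides n. Factor out: 385 = 7^1 · 55. (Sign doesn't affect v_p.) So v_7(385) = 1.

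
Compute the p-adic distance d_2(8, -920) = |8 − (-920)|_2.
d_2(8, -920) = 1/32

Step 1 — x − y = 8 − (-920) = 928. Step 2 — v_2(928) = 5 (factor: 928 = (2^5 · 29); the sign does not affect v_p). Step 3 — |x − y|_2 = 2^{-5} = 1/32.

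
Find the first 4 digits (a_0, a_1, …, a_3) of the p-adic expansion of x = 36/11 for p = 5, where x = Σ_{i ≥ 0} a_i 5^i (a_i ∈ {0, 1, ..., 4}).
(a_0, …, a_3) = (1, 0, 1, 3)

v_5(36/11) = 0 (numerator and denominator both coprime to 5), so x ∈ ℤ_5^×. Compute digits iteratively via a_i = x_i mod 5, x_{i+1} = (x_i − a_i)/5, with x_0 = x:
  x_0 = 36/11;  a_0 = 1;  x_1 = (x_0 − 1)/5 = 5/11
  x_1 = 5/11;  a_1 = 0;  x_2 = (x_1 − 0)/5 = 1/11
  x_2 = 1/11;  a_2 = 1;  x_3 = (x_2 − 1)/5 = -2/11
  x_3 = -2/11;  a_3 = 3;  x_4 = (x_3 − 3)/5 = -7/11
Digits: (1, 0, 1, 3).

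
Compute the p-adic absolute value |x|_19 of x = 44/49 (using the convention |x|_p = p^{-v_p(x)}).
|44/49|_19 = 1

Step 1 — compute v_19(x) by factoring powers of 19 out of the numerator and denominator: v_19(44/49) = 0. Step 2 — apply |x|_p = p^{-v_p(x)} = 19^{0} = 1.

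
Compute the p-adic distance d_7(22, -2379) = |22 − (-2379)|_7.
d_7(22, -2379) = 1/2401

Step 1 — x − y = 22 − (-2379) = 2401. Step 2 — v_7(2401) = 4 (factor: 2401 = (7^4 · 1); the sign does not affect v_p). Step 3 — |x − y|_7 = 7^{-4} = 1/2401.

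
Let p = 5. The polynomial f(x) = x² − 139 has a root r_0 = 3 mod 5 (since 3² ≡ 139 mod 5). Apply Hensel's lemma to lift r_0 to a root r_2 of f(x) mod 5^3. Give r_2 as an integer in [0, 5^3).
r_2 = 83 (mod 125)

Hensel's recurrence: r_{i+1} = r_i − f(r_i)·(f′(r_i))^{-1} mod 5^{i+2}, with f′(x) = 2x. Iterate:
  r_0 = 3 (mod 5)
  r_1 = 8 (mod 25)
  r_2 = 83 (mod 125)
Final: r_2 = 83, and one checks f(r_2) ≡ 0 mod 5^3.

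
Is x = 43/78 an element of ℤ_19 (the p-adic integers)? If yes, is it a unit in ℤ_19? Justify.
x ∈ ℤ_19^× (unit); v_19(x) = 0

ℤ_19 = {x ∈ ℚ_19 : v_19(x) ≥ 0} and ℤ_19^× = {x ∈ ℤ_19 : v_19(x) = 0}. Here v_19(43/78) = v_19(num) − v_19(den) = 0; compare against these criteria.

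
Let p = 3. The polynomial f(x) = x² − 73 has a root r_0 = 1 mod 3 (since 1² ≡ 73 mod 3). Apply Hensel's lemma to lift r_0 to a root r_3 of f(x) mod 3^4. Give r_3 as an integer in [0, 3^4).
r_3 = 37 (mod 81)

Hensel's recurrence: r_{i+1} = r_i − f(r_i)·(f′(r_i))^{-1} mod 3^{i+2}, with f′(x) = 2x. Iterate:
  r_0 = 1 (mod 3)
  r_1 = 1 (mod 9)
  r_2 = 10 (mod 27)
  r_3 = 37 (mod 81)
Final: r_3 = 37, and one checks f(r_3) ≡ 0 mod 3^4.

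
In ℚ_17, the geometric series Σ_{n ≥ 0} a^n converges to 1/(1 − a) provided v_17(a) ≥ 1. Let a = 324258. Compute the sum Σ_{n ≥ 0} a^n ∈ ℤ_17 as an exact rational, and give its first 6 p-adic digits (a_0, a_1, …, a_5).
Σ a^n = 1/(1 − a) = -1/324257;  first 6 digits = (1, 0, 0, 15, 3, 0)

v_17(a) = 3 ≥ 1, so the series converges in ℤ_17 to 1/(1 − a) = 1/(1 − 324258) = -1/324257. Expand this rational in ℤ_17: compute digits iteratively via d_i = x_i mod 17, x_{i+1} = (x_i − d_i)/17. The first 6 digits are (1, 0, 0, 15, 3, 0).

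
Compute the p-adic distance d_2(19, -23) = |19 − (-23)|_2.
d_2(19, -23) = 1/2

Step 1 — x − y = 19 − (-23) = 42. Step 2 — v_2(42) = 1 (factor: 42 = (2^1 · 21); the sign does not affect v_p). Step 3 — |x − y|_2 = 2^{-1} = 1/2.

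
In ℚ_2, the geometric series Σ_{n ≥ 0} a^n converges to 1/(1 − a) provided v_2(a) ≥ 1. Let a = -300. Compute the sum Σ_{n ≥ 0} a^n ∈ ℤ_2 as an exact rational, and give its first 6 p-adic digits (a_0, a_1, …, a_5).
Σ a^n = 1/(1 − a) = 1/301;  first 6 digits = (1, 0, 1, 0, 0, 1)

v_2(a) = 2 ≥ 1, so the series converges in ℤ_2 to 1/(1 − a) = 1/(1 − (-300)) = 1/301. Expand this rational in ℤ_2: compute digits iteratively via d_i = x_i mod 2, x_{i+1} = (x_i − d_i)/2. The first 6 digits are (1, 0, 1, 0, 0, 1).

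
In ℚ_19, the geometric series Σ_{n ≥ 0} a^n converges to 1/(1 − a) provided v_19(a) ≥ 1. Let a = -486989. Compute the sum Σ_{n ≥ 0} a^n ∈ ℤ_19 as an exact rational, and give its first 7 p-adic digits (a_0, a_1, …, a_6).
Σ a^n = 1/(1 − a) = 1/486990;  first 7 digits = (1, 0, 0, 5, 15, 18, 5)

v_19(a) = 3 ≥ 1, so the series converges in ℤ_19 to 1/(1 − a) = 1/(1 − (-486989)) = 1/486990. Expand this rational in ℤ_19: compute digits iteratively via d_i = x_i mod 19, x_{i+1} = (x_i − d_i)/19. The first 7 digits are (1, 0, 0, 5, 15, 18, 5).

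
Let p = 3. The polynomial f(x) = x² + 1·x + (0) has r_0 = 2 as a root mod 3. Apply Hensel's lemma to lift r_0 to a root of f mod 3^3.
r_2 = 26 (mod 27)

Hensel: r_{i+1} = r_i − f(r_i)·(f′(r_i))^{-1} mod 3^{i+2}, f′(x) = 2x + 1. Iterate:
  r_0 = 2 (mod 3)
  r_1 = 8 (mod 9)
  r_2 = 26 (mod 27)
Final: r = 26 satisfies f(r) ≡ 0 mod 3^3.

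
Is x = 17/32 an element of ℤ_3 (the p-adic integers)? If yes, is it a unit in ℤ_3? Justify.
x ∈ ℤ_3^× (unit); v_3(x) = 0

ℤ_3 = {x ∈ ℚ_3 : v_3(x) ≥ 0} and ℤ_3^× = {x ∈ ℤ_3 : v_3(x) = 0}. Here v_3(17/32) = v_3(num) − v_3(den) = 0; compare against these criteria.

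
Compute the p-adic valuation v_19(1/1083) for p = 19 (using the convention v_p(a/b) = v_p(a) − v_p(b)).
v_19(1/1083) = -2

Factor powers of 19 from the numerator and denominator of the reduced fraction: 1 = 19^0 · 1 and 1083 = 19^2 · 3. Apply v_p(a/b) = v_p(a) − v_p(b): v_19(1/1083) = 0 − 2 = -2.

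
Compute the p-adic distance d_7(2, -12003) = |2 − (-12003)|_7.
d_7(2, -12003) = 1/2401

Step 1 — x − y = 2 − (-12003) = 12005. Step 2 — v_7(12005) = 4 (factor: 12005 = (7^4 · 5); the sign does not affect v_p). Step 3 — |x − y|_7 = 7^{-4} = 1/2401.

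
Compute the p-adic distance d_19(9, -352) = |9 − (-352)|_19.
d_19(9, -352) = 1/361

Step 1 — x − y = 9 − (-352) = 361. Step 2 — v_19(361) = 2 (factor: 361 = (19^2 · 1); the sign does not affect v_p). Step 3 — |x − y|_19 = 19^{-2} = 1/361.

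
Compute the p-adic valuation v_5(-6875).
v_5(-6875) = 4

v_5(n) is the largest exponent k such that 5^k divides n. Factor out: -6875 = -5^4 · 11. (Sign doesn't affect v_p.) So v_5(-6875) = 4.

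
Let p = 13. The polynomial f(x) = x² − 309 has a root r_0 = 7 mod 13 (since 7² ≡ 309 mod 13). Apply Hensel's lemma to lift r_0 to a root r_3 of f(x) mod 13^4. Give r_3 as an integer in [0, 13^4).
r_3 = 3985 (mod 28561)

Hensel's recurrence: r_{i+1} = r_i − f(r_i)·(f′(r_i))^{-1} mod 13^{i+2}, with f′(x) = 2x. Iterate:
  r_0 = 7 (mod 13)
  r_1 = 98 (mod 169)
  r_2 = 1788 (mod 2197)
  r_3 = 3985 (mod 28561)
Final: r_3 = 3985, and one checks f(r_3) ≡ 0 mod 13^4.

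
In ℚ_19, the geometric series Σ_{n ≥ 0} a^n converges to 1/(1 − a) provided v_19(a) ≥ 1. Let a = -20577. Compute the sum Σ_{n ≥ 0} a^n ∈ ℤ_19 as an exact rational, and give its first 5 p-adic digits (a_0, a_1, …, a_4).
Σ a^n = 1/(1 − a) = 1/20578;  first 5 digits = (1, 0, 0, 16, 18)

v_19(a) = 3 ≥ 1, so the series converges in ℤ_19 to 1/(1 − a) = 1/(1 − (-20577)) = 1/20578. Expand this rational in ℤ_19: compute digits iteratively via d_i = x_i mod 19, x_{i+1} = (x_i − d_i)/19. The first 5 digits are (1, 0, 0, 16, 18).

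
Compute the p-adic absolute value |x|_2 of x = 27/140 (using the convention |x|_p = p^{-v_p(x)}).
|27/140|_2 = 4

Step 1 — compute v_2(x) by factoring powers of 2 out of the numerator and denominator: v_2(27/140) = -2. Step 2 — apply |x|_p = p^{-v_p(x)} = 2^{2} = 4.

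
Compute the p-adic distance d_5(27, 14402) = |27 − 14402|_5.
d_5(27, 14402) = 1/625

Step 1 — x − y = 27 − 14402 = -14375. Step 2 — v_5(-14375) = 4 (factor: -14375 = −(5^4 · 23); the sign does not affect v_p). Step 3 — |x − y|_5 = 5^{-4} = 1/625.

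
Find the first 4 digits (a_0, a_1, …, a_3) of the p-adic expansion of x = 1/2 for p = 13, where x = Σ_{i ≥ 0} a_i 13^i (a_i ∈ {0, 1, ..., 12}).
(a_0, …, a_3) = (7, 6, 6, 6)

v_13(1/2) = 0 (numerator and denominator both coprime to 13), so x ∈ ℤ_13^×. Compute digits iteratively via a_i = x_i mod 13, x_{i+1} = (x_i − a_i)/13, with x_0 = x:
  x_0 = 1/2;  a_0 = 7;  x_1 = (x_0 − 7)/13 = -1/2
  x_1 = -1/2;  a_1 = 6;  x_2 = (x_1 − 6)/13 = -1/2
  x_2 = -1/2;  a_2 = 6;  x_3 = (x_2 − 6)/13 = -1/2
  x_3 = -1/2;  a_3 = 6;  x_4 = (x_3 − 6)/13 = -1/2
Digits: (7, 6, 6, 6).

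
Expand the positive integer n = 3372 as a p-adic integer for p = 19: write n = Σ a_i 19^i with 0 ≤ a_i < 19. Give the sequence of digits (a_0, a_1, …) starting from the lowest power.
(a_0, a_1, …) = (9, 6, 9)

Repeated division by 19 gives the digits low-to-high: 3372 = 9 + 6·19^1 + 9·19^2. Digit sequence: (9, 6, 9).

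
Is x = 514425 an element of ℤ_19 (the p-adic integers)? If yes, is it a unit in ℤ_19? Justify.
x ∈ ℤ_19 but not a unit; v_19(x) = 3 > 0

ℤ_19 = {x ∈ ℚ_19 : v_19(x) ≥ 0} and ℤ_19^× = {x ∈ ℤ_19 : v_19(x) = 0}. Here v_19(514425) = v_19(num) − v_19(den) = 3; compare against these criteria.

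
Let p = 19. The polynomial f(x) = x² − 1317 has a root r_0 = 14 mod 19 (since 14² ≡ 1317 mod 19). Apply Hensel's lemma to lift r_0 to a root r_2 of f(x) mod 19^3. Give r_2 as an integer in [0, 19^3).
r_2 = 4992 (mod 6859)

Hensel's recurrence: r_{i+1} = r_i − f(r_i)·(f′(r_i))^{-1} mod 19^{i+2}, with f′(x) = 2x. Iterate:
  r_0 = 14 (mod 19)
  r_1 = 299 (mod 361)
  r_2 = 4992 (mod 6859)
Final: r_2 = 4992, and one checks f(r_2) ≡ 0 mod 19^3.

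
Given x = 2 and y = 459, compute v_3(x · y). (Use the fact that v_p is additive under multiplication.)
v_3(918) = 3

v_p(x) = 0 (factor: 2 = 3^0 · 2); v_p(y) = 3 (factor: 459 = 3^3 · 17). Additivity: v_p(xy) = v_p(x) + v_p(y) = 0 + 3 = 3. (Direct check: xy = 918 = 3^3 · (34).)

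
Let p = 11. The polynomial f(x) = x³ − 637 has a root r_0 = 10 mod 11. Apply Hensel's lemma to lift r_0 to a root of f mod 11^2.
r_1 = 10 (mod 121)

Hensel: r_{i+1} = r_i − f(r_i)/f′(r_i) mod 11^{i+2}, where f′(x) = 3x². Iterate:
  r_0 = 10 (mod 11)
  r_1 = 10 (mod 121)
Final: r = 10 with f(r) ≡ 0 mod 11^2.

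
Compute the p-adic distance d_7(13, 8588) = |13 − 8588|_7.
d_7(13, 8588) = 1/343

Step 1 — x − y = 13 − 8588 = -8575. Step 2 — v_7(-8575) = 3 (factor: -8575 = −(7^3 · 25); the sign does not affect v_p). Step 3 — |x − y|_7 = 7^{-3} = 1/343.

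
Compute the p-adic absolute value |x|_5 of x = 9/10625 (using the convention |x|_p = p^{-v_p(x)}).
|9/10625|_5 = 625

Step 1 — compute v_5(x) by factoring powers of 5 out of the numerator and denominator: v_5(9/10625) = -4. Step 2 — apply |x|_p = p^{-v_p(x)} = 5^{4} = 625.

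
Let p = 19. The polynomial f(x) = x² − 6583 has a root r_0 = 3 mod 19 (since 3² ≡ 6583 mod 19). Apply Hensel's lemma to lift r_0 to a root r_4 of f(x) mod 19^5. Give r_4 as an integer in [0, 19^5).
r_4 = 1476265 (mod 2476099)

Hensel's recurrence: r_{i+1} = r_i − f(r_i)·(f′(r_i))^{-1} mod 19^{i+2}, with f′(x) = 2x. Iterate:
  r_0 = 3 (mod 19)
  r_1 = 136 (mod 361)
  r_2 = 1580 (mod 6859)
  r_3 = 42734 (mod 130321)
  r_4 = 1476265 (mod 2476099)
Final: r_4 = 1476265, and one checks f(r_4) ≡ 0 mod 19^5.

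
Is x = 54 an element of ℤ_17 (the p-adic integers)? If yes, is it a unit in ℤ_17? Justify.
x ∈ ℤ_17^× (unit); v_17(x) = 0

ℤ_17 = {x ∈ ℚ_17 : v_17(x) ≥ 0} and ℤ_17^× = {x ∈ ℤ_17 : v_17(x) = 0}. Here v_17(54) = v_17(num) − v_17(den) = 0; compare against these criteria.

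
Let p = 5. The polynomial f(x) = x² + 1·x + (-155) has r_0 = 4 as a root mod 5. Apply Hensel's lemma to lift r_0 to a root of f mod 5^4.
r_3 = 494 (mod 625)

Hensel: r_{i+1} = r_i − f(r_i)·(f′(r_i))^{-1} mod 5^{i+2}, f′(x) = 2x + 1. Iterate:
  r_0 = 4 (mod 5)
  r_1 = 19 (mod 25)
  r_2 = 119 (mod 125)
  r_3 = 494 (mod 625)
Final: r = 494 satisfies f(r) ≡ 0 mod 5^4.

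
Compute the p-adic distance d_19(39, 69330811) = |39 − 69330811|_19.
d_19(39, 69330811) = 1/2476099

Step 1 — x − y = 39 − 69330811 = -69330772. Step 2 — v_19(-69330772) = 5 (factor: -69330772 = −(19^5 · 28); the sign does not affect v_p). Step 3 — |x − y|_19 = 19^{-5} = 1/2476099.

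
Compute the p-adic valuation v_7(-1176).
v_7(-1176) = 2

v_7(n) is the largest exponent k such that 7^k divides n. Factor out: -1176 = -7^2 · 24. (Sign doesn't affect v_p.) So v_7(-1176) = 2.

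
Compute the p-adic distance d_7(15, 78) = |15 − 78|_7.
d_7(15, 78) = 1/7

Step 1 — x − y = 15 − 78 = -63. Step 2 — v_7(-63) = 1 (factor: -63 = −(7^1 · 9); the sign does not affect v_p). Step 3 — |x − y|_7 = 7^{-1} = 1/7.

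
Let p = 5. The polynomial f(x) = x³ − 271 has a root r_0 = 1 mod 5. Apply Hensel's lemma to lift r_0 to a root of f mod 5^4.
r_3 = 116 (mod 625)

Hensel: r_{i+1} = r_i − f(r_i)/f′(r_i) mod 5^{i+2}, where f′(x) = 3x². Iterate:
  r_0 = 1 (mod 5)
  r_1 = 16 (mod 25)
  r_2 = 116 (mod 125)
  r_3 = 116 (mod 625)
Final: r = 116 with f(r) ≡ 0 mod 5^4.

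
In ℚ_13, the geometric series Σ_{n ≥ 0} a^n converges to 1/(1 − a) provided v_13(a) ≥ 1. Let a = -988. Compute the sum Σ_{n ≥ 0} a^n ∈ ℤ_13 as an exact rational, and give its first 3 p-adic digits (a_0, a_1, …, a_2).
Σ a^n = 1/(1 − a) = 1/989;  first 3 digits = (1, 2, 11)

v_13(a) = 1 ≥ 1, so the series converges in ℤ_13 to 1/(1 − a) = 1/(1 − (-988)) = 1/989. Expand this rational in ℤ_13: compute digits iteratively via d_i = x_i mod 13, x_{i+1} = (x_i − d_i)/13. The first 3 digits are (1, 2, 11).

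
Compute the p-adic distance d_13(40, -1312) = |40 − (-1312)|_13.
d_13(40, -1312) = 1/169

Step 1 — x − y = 40 − (-1312) = 1352. Step 2 — v_13(1352) = 2 (factor: 1352 = (13^2 · 8); the sign does not affect v_p). Step 3 — |x − y|_13 = 13^{-2} = 1/169.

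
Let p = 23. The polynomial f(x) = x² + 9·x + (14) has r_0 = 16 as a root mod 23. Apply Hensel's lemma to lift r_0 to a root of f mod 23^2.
r_1 = 522 (mod 529)

Hensel: r_{i+1} = r_i − f(r_i)·(f′(r_i))^{-1} mod 23^{i+2}, f′(x) = 2x + 9. Iterate:
  r_0 = 16 (mod 23)
  r_1 = 522 (mod 529)
Final: r = 522 satisfies f(r) ≡ 0 mod 23^2.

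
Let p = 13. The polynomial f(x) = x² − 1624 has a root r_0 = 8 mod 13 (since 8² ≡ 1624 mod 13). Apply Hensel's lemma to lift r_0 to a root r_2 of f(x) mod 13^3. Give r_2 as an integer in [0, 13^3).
r_2 = 1880 (mod 2197)

Hensel's recurrence: r_{i+1} = r_i − f(r_i)·(f′(r_i))^{-1} mod 13^{i+2}, with f′(x) = 2x. Iterate:
  r_0 = 8 (mod 13)
  r_1 = 21 (mod 169)
  r_2 = 1880 (mod 2197)
Final: r_2 = 1880, and one checks f(r_2) ≡ 0 mod 13^3.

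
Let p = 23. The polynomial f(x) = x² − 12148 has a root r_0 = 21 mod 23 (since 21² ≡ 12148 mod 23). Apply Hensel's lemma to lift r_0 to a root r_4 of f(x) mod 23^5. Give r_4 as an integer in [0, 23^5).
r_4 = 3469318 (mod 6436343)

Hensel's recurrence: r_{i+1} = r_i − f(r_i)·(f′(r_i))^{-1} mod 23^{i+2}, with f′(x) = 2x. Iterate:
  r_0 = 21 (mod 23)
  r_1 = 136 (mod 529)
  r_2 = 1723 (mod 12167)
  r_3 = 111226 (mod 279841)
  r_4 = 3469318 (mod 6436343)
Final: r_4 = 3469318, and one checks f(r_4) ≡ 0 mod 23^5.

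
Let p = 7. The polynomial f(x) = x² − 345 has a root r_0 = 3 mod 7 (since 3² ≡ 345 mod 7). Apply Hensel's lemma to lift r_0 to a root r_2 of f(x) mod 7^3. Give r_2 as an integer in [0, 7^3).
r_2 = 108 (mod 343)

Hensel's recurrence: r_{i+1} = r_i − f(r_i)·(f′(r_i))^{-1} mod 7^{i+2}, with f′(x) = 2x. Iterate:
  r_0 = 3 (mod 7)
  r_1 = 10 (mod 49)
  r_2 = 108 (mod 343)
Final: r_2 = 108, and one checks f(r_2) ≡ 0 mod 7^3.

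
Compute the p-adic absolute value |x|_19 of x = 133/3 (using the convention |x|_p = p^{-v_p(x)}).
|133/3|_19 = 1/19

Step 1 — compute v_19(x) by factoring powers of 19 out of the numerator and denominator: v_19(133/3) = 1. Step 2 — apply |x|_p = p^{-v_p(x)} = 19^{-1} = 1/19.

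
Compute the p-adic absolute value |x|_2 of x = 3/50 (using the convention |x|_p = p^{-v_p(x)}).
|3/50|_2 = 2

Step 1 — compute v_2(x) by factoring powers of 2 out of the numerator and denominator: v_2(3/50) = -1. Step 2 — apply |x|_p = p^{-v_p(x)} = 2^{1} = 2.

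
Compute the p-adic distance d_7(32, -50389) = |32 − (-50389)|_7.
d_7(32, -50389) = 1/16807

Step 1 — x − y = 32 − (-50389) = 50421. Step 2 — v_7(50421) = 5 (factor: 50421 = (7^5 · 3); the sign does not affect v_p). Step 3 — |x − y|_7 = 7^{-5} = 1/16807.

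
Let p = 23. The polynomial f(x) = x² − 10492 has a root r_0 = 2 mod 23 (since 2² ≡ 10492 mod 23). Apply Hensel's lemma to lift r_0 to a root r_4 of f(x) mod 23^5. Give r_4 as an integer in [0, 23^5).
r_4 = 5523268 (mod 6436343)

Hensel's recurrence: r_{i+1} = r_i − f(r_i)·(f′(r_i))^{-1} mod 23^{i+2}, with f′(x) = 2x. Iterate:
  r_0 = 2 (mod 23)
  r_1 = 508 (mod 529)
  r_2 = 11617 (mod 12167)
  r_3 = 206289 (mod 279841)
  r_4 = 5523268 (mod 6436343)
Final: r_4 = 5523268, and one checks f(r_4) ≡ 0 mod 23^5.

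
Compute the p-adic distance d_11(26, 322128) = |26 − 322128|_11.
d_11(26, 322128) = 1/161051

Step 1 — x − y = 26 − 322128 = -322102. Step 2 — v_11(-322102) = 5 (factor: -322102 = −(11^5 · 2); the sign does not affect v_p). Step 3 — |x − y|_11 = 11^{-5} = 1/161051.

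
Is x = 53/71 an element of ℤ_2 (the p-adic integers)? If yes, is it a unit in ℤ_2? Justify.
x ∈ ℤ_2^× (unit); v_2(x) = 0

ℤ_2 = {x ∈ ℚ_2 : v_2(x) ≥ 0} and ℤ_2^× = {x ∈ ℤ_2 : v_2(x) = 0}. Here v_2(53/71) = v_2(num) − v_2(den) = 0; compare against these criteria.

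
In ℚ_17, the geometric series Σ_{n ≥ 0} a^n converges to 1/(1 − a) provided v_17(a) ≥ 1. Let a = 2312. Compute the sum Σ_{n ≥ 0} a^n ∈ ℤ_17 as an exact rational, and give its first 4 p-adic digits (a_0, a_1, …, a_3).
Σ a^n = 1/(1 − a) = -1/2311;  first 4 digits = (1, 0, 8, 0)

v_17(a) = 2 ≥ 1, so the series converges in ℤ_17 to 1/(1 − a) = 1/(1 − 2312) = -1/2311. Expand this rational in ℤ_17: compute digits iteratively via d_i = x_i mod 17, x_{i+1} = (x_i − d_i)/17. The first 4 digits are (1, 0, 8, 0).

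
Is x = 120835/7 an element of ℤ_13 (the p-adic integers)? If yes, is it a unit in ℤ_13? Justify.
x ∈ ℤ_13 but not a unit; v_13(x) = 3 > 0

ℤ_13 = {x ∈ ℚ_13 : v_13(x) ≥ 0} and ℤ_13^× = {x ∈ ℤ_13 : v_13(x) = 0}. Here v_13(120835/7) = v_13(num) − v_13(den) = 3; compare against these criteria.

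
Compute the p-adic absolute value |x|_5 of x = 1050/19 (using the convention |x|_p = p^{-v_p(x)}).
|1050/19|_5 = 1/25

Step 1 — compute v_5(x) by factoring powers of 5 out of the numerator and denominator: v_5(1050/19) = 2. Step 2 — apply |x|_p = p^{-v_p(x)} = 5^{-2} = 1/25.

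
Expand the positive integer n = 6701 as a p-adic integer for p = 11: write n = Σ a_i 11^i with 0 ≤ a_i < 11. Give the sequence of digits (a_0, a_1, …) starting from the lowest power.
(a_0, a_1, …) = (2, 4, 0, 5)

Repeated division by 11 gives the digits low-to-high: 6701 = 2 + 4·11^1 + 5·11^3. Digit sequence: (2, 4, 0, 5).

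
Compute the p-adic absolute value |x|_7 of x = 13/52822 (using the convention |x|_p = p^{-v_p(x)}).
|13/52822|_7 = 2401

Step 1 — compute v_7(x) by factoring powers of 7 out of the numerator and denominator: v_7(13/52822) = -4. Step 2 — apply |x|_p = p^{-v_p(x)} = 7^{4} = 2401.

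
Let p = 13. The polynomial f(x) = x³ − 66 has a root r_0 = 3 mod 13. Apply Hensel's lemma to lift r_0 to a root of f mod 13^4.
r_3 = 5112 (mod 28561)

Hensel: r_{i+1} = r_i − f(r_i)/f′(r_i) mod 13^{i+2}, where f′(x) = 3x². Iterate:
  r_0 = 3 (mod 13)
  r_1 = 42 (mod 169)
  r_2 = 718 (mod 2197)
  r_3 = 5112 (mod 28561)
Final: r = 5112 with f(r) ≡ 0 mod 13^4.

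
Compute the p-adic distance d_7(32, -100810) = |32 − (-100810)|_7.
d_7(32, -100810) = 1/16807

Step 1 — x − y = 32 − (-100810) = 100842. Step 2 — v_7(100842) = 5 (factor: 100842 = (7^5 · 6); the sign does not affect v_p). Step 3 — |x − y|_7 = 7^{-5} = 1/16807.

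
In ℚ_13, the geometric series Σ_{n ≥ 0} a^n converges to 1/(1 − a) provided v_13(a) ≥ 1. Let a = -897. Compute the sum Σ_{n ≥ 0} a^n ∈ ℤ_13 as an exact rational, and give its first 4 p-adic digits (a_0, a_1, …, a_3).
Σ a^n = 1/(1 − a) = 1/898;  first 4 digits = (1, 9, 10, 2)

v_13(a) = 1 ≥ 1, so the series converges in ℤ_13 to 1/(1 − a) = 1/(1 − (-897)) = 1/898. Expand this rational in ℤ_13: compute digits iteratively via d_i = x_i mod 13, x_{i+1} = (x_i − d_i)/13. The first 4 digits are (1, 9, 10, 2).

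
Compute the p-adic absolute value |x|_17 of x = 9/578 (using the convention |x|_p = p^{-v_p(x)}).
|9/578|_17 = 289

Step 1 — compute v_17(x) by factoring powers of 17 out of the numerator and denominator: v_17(9/578) = -2. Step 2 — apply |x|_p = p^{-v_p(x)} = 17^{2} = 289.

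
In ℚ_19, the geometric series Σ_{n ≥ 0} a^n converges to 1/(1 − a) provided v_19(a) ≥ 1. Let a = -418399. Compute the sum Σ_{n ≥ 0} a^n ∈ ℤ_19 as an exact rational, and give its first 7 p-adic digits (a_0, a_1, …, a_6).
Σ a^n = 1/(1 − a) = 1/418400;  first 7 digits = (1, 0, 0, 15, 15, 18, 15)

v_19(a) = 3 ≥ 1, so the series converges in ℤ_19 to 1/(1 − a) = 1/(1 − (-418399)) = 1/418400. Expand this rational in ℤ_19: compute digits iteratively via d_i = x_i mod 19, x_{i+1} = (x_i − d_i)/19. The first 7 digits are (1, 0, 0, 15, 15, 18, 15).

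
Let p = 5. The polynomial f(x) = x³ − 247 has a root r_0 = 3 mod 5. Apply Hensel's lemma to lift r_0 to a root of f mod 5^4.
r_3 = 538 (mod 625)

Hensel: r_{i+1} = r_i − f(r_i)/f′(r_i) mod 5^{i+2}, where f′(x) = 3x². Iterate:
  r_0 = 3 (mod 5)
  r_1 = 13 (mod 25)
  r_2 = 38 (mod 125)
  r_3 = 538 (mod 625)
Final: r = 538 with f(r) ≡ 0 mod 5^4.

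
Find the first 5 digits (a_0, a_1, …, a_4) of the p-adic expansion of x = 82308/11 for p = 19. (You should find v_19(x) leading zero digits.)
(a_0, …, a_4) = (0, 0, 0, 8, 10)

v_19(82308/11) = 3, so a_0 = ... = a_2 = 0. Factor out: x = 19^3 · u with u = 12/11 a unit in ℤ_19. Expand u iteratively via a_{v+i} = u_i mod 19, u_{i+1} = (u_i − a_{v+i})/19:
  u_0 = 12/11;  a_3 = 8;  u_1 = (u_0 − 8)/19 = -4/11
  u_1 = -4/11;  a_4 = 10;  u_2 = (u_1 − 10)/19 = -6/11
Digits: (0, 0, 0, 8, 10).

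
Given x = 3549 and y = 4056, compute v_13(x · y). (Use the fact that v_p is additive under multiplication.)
v_13(14394744) = 4

v_p(x) = 2 (factor: 3549 = 13^2 · 21); v_p(y) = 2 (factor: 4056 = 13^2 · 24). Additivity: v_p(xy) = v_p(x) + v_p(y) = 2 + 2 = 4. (Direct check: xy = 14394744 = 13^4 · (504).)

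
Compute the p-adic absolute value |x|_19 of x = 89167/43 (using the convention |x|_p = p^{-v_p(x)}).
|89167/43|_19 = 1/6859

Step 1 — compute v_19(x) by factoring powers of 19 out of the numerator and denominator: v_19(89167/43) = 3. Step 2 — apply |x|_p = p^{-v_p(x)} = 19^{-3} = 1/6859.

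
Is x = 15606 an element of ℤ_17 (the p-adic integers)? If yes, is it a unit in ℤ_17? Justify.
x ∈ ℤ_17 but not a unit; v_17(x) = 2 > 0

ℤ_17 = {x ∈ ℚ_17 : v_17(x) ≥ 0} and ℤ_17^× = {x ∈ ℤ_17 : v_17(x) = 0}. Here v_17(15606) = v_17(num) − v_17(den) = 2; compare against these criteria.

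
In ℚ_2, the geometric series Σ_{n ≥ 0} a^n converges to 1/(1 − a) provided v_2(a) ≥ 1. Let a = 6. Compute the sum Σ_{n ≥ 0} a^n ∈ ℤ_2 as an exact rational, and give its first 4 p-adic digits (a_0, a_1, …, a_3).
Σ a^n = 1/(1 − a) = -1/5;  first 4 digits = (1, 1, 0, 0)

v_2(a) = 1 ≥ 1, so the series converges in ℤ_2 to 1/(1 − a) = 1/(1 − 6) = -1/5. Expand this rational in ℤ_2: compute digits iteratively via d_i = x_i mod 2, x_{i+1} = (x_i − d_i)/2. The first 4 digits are (1, 1, 0, 0).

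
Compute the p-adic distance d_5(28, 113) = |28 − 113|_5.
d_5(28, 113) = 1/5

Step 1 — x − y = 28 − 113 = -85. Step 2 — v_5(-85) = 1 (factor: -85 = −(5^1 · 17); the sign does not affect v_p). Step 3 — |x − y|_5 = 5^{-1} = 1/5.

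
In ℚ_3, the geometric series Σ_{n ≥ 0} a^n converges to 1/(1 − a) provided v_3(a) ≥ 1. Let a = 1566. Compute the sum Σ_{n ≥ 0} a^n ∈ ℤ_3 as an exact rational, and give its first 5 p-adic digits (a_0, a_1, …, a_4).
Σ a^n = 1/(1 − a) = -1/1565;  first 5 digits = (1, 0, 0, 1, 1)

v_3(a) = 3 ≥ 1, so the series converges in ℤ_3 to 1/(1 − a) = 1/(1 − 1566) = -1/1565. Expand this rational in ℤ_3: compute digits iteratively via d_i = x_i mod 3, x_{i+1} = (x_i − d_i)/3. The first 5 digits are (1, 0, 0, 1, 1).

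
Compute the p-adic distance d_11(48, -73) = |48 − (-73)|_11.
d_11(48, -73) = 1/121

Step 1 — x − y = 48 − (-73) = 121. Step 2 — v_11(121) = 2 (factor: 121 = (11^2 · 1); the sign does not affect v_p). Step 3 — |x − y|_11 = 11^{-2} = 1/121.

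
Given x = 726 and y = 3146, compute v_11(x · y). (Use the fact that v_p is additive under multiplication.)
v_11(2283996) = 4

v_p(x) = 2 (factor: 726 = 11^2 · 6); v_p(y) = 2 (factor: 3146 = 11^2 · 26). Additivity: v_p(xy) = v_p(x) + v_p(y) = 2 + 2 = 4. (Direct check: xy = 2283996 = 11^4 · (156).)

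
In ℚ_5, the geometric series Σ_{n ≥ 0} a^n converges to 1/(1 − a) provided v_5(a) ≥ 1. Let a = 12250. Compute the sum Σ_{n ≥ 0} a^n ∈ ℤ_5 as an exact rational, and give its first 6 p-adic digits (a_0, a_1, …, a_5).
Σ a^n = 1/(1 − a) = -1/12249;  first 6 digits = (1, 0, 0, 3, 4, 3)

v_5(a) = 3 ≥ 1, so the series converges in ℤ_5 to 1/(1 − a) = 1/(1 − 12250) = -1/12249. Expand this rational in ℤ_5: compute digits iteratively via d_i = x_i mod 5, x_{i+1} = (x_i − d_i)/5. The first 6 digits are (1, 0, 0, 3, 4, 3).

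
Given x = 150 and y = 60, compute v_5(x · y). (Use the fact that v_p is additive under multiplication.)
v_5(9000) = 3

v_p(x) = 2 (factor: 150 = 5^2 · 6); v_p(y) = 1 (factor: 60 = 5^1 · 12). Additivity: v_p(xy) = v_p(x) + v_p(y) = 2 + 1 = 3. (Direct check: xy = 9000 = 5^3 · (72).)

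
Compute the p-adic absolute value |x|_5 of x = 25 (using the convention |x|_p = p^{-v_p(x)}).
|25|_5 = 1/25

Step 1 — compute v_5(x) by factoring powers of 5 out of the numerator and denominator: v_5(25) = 2. Step 2 — apply |x|_p = p^{-v_p(x)} = 5^{-2} = 1/25.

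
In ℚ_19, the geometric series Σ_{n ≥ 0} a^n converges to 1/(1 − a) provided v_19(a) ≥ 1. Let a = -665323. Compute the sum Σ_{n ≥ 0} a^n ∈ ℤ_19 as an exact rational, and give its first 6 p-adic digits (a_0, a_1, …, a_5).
Σ a^n = 1/(1 − a) = 1/665324;  first 6 digits = (1, 0, 0, 17, 13, 18)

v_19(a) = 3 ≥ 1, so the series converges in ℤ_19 to 1/(1 − a) = 1/(1 − (-665323)) = 1/665324. Expand this rational in ℤ_19: compute digits iteratively via d_i = x_i mod 19, x_{i+1} = (x_i − d_i)/19. The first 6 digits are (1, 0, 0, 17, 13, 18).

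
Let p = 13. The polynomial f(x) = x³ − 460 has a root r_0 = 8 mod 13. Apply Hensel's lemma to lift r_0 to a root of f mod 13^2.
r_1 = 138 (mod 169)

Hensel: r_{i+1} = r_i − f(r_i)/f′(r_i) mod 13^{i+2}, where f′(x) = 3x². Iterate:
  r_0 = 8 (mod 13)
  r_1 = 138 (mod 169)
Final: r = 138 with f(r) ≡ 0 mod 13^2.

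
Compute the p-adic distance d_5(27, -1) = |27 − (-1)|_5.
d_5(27, -1) = 1

Step 1 — x − y = 27 − (-1) = 28. Step 2 — v_5(28) = 0 (factor: 28 = (5^0 · 28); the sign does not affect v_p). Step 3 — |x − y|_5 = 5^{0} = 1.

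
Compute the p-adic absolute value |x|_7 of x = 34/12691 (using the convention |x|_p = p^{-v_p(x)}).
|34/12691|_7 = 343

Step 1 — compute v_7(x) by factoring powers of 7 out of the numerator and denominator: v_7(34/12691) = -3. Step 2 — apply |x|_p = p^{-v_p(x)} = 7^{3} = 343.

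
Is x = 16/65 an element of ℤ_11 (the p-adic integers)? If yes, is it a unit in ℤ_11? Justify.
x ∈ ℤ_11^× (unit); v_11(x) = 0

ℤ_11 = {x ∈ ℚ_11 : v_11(x) ≥ 0} and ℤ_11^× = {x ∈ ℤ_11 : v_11(x) = 0}. Here v_11(16/65) = v_11(num) − v_11(den) = 0; compare against these criteria.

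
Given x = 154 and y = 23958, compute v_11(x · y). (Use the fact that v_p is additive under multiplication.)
v_11(3689532) = 4

v_p(x) = 1 (factor: 154 = 11^1 · 14); v_p(y) = 3 (factor: 23958 = 11^3 · 18). Additivity: v_p(xy) = v_p(x) + v_p(y) = 1 + 3 = 4. (Direct check: xy = 3689532 = 11^4 · (252).)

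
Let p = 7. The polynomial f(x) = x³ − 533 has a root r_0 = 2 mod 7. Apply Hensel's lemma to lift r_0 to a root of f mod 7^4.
r_3 = 107 (mod 2401)

Hensel: r_{i+1} = r_i − f(r_i)/f′(r_i) mod 7^{i+2}, where f′(x) = 3x². Iterate:
  r_0 = 2 (mod 7)
  r_1 = 9 (mod 49)
  r_2 = 107 (mod 343)
  r_3 = 107 (mod 2401)
Final: r = 107 with f(r) ≡ 0 mod 7^4.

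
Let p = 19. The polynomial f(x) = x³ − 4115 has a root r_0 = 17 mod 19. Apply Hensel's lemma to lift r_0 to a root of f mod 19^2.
r_1 = 131 (mod 361)

Hensel: r_{i+1} = r_i − f(r_i)/f′(r_i) mod 19^{i+2}, where f′(x) = 3x². Iterate:
  r_0 = 17 (mod 19)
  r_1 = 131 (mod 361)
Final: r = 131 with f(r) ≡ 0 mod 19^2.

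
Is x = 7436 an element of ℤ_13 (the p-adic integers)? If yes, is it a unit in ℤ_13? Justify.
x ∈ ℤ_13 but not a unit; v_13(x) = 2 > 0

ℤ_13 = {x ∈ ℚ_13 : v_13(x) ≥ 0} and ℤ_13^× = {x ∈ ℤ_13 : v_13(x) = 0}. Here v_13(7436) = v_13(num) − v_13(den) = 2; compare against these criteria.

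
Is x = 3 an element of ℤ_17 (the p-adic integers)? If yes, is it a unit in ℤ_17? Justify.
x ∈ ℤ_17^× (unit); v_17(x) = 0

ℤ_17 = {x ∈ ℚ_17 : v_17(x) ≥ 0} and ℤ_17^× = {x ∈ ℤ_17 : v_17(x) = 0}. Here v_17(3) = v_17(num) − v_17(den) = 0; compare against these criteria.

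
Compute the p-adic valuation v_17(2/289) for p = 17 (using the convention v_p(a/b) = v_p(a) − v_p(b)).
v_17(2/289) = -2

Factor powers of 17 from the numerator and denominator of the reduced fraction: 2 = 17^0 · 2 and 289 = 17^2 · 1. Apply v_p(a/b) = v_p(a) − v_p(b): v_17(2/289) = 0 − 2 = -2.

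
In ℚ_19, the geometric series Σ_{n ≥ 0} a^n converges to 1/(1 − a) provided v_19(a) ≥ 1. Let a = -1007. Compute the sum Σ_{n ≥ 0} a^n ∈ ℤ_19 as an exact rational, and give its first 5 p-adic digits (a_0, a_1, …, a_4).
Σ a^n = 1/(1 − a) = 1/1008;  first 5 digits = (1, 4, 13, 2, 9)

v_19(a) = 1 ≥ 1, so the series converges in ℤ_19 to 1/(1 − a) = 1/(1 − (-1007)) = 1/1008. Expand this rational in ℤ_19: compute digits iteratively via d_i = x_i mod 19, x_{i+1} = (x_i − d_i)/19. The first 5 digits are (1, 4, 13, 2, 9).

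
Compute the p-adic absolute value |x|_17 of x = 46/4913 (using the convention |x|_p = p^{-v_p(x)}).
|46/4913|_17 = 4913

Step 1 — compute v_17(x) by factoring powers of 17 out of the numerator and denominator: v_17(46/4913) = -3. Step 2 — apply |x|_p = p^{-v_p(x)} = 17^{3} = 4913.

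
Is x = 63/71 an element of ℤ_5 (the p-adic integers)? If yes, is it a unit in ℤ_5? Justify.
x ∈ ℤ_5^× (unit); v_5(x) = 0

ℤ_5 = {x ∈ ℚ_5 : v_5(x) ≥ 0} and ℤ_5^× = {x ∈ ℤ_5 : v_5(x) = 0}. Here v_5(63/71) = v_5(num) − v_5(den) = 0; compare against these criteria.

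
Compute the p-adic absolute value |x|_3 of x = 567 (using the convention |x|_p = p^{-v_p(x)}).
|567|_3 = 1/81

Step 1 — compute v_3(x) by factoring powers of 3 out of the numerator and denominator: v_3(567) = 4. Step 2 — apply |x|_p = p^{-v_p(x)} = 3^{-4} = 1/81.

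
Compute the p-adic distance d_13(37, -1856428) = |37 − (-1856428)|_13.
d_13(37, -1856428) = 1/371293

Step 1 — x − y = 37 − (-1856428) = 1856465. Step 2 — v_13(1856465) = 5 (factor: 1856465 = (13^5 · 5); the sign does not affect v_p). Step 3 — |x − y|_13 = 13^{-5} = 1/371293.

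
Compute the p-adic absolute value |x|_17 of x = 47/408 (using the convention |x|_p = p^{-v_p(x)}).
|47/408|_17 = 17

Step 1 — compute v_17(x) by factoring powers of 17 out of the numerator and denominator: v_17(47/408) = -1. Step 2 — apply |x|_p = p^{-v_p(x)} = 17^{1} = 17.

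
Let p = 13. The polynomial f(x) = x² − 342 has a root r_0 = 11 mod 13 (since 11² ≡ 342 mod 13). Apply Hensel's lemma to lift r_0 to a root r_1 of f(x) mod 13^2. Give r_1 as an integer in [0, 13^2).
r_1 = 167 (mod 169)

Hensel's recurrence: r_{i+1} = r_i − f(r_i)·(f′(r_i))^{-1} mod 13^{i+2}, with f′(x) = 2x. Iterate:
  r_0 = 11 (mod 13)
  r_1 = 167 (mod 169)
Final: r_1 = 167, and one checks f(r_1) ≡ 0 mod 13^2.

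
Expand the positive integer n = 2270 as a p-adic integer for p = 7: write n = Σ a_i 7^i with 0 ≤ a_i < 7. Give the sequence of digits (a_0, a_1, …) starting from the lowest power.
(a_0, a_1, …) = (2, 2, 4, 6)

Repeated division by 7 gives the digits low-to-high: 2270 = 2 + 2·7^1 + 4·7^2 + 6·7^3. Digit sequence: (2, 2, 4, 6).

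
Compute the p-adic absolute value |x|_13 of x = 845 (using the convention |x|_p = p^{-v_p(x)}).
|845|_13 = 1/169

Step 1 — compute v_13(x) by factoring powers of 13 out of the numerator and denominator: v_13(845) = 2. Step 2 — apply |x|_p = p^{-v_p(x)} = 13^{-2} = 1/169.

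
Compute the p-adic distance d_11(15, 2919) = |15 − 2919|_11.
d_11(15, 2919) = 1/121

Step 1 — x − y = 15 − 2919 = -2904. Step 2 — v_11(-2904) = 2 (factor: -2904 = −(11^2 · 24); the sign does not affect v_p). Step 3 — |x − y|_11 = 11^{-2} = 1/121.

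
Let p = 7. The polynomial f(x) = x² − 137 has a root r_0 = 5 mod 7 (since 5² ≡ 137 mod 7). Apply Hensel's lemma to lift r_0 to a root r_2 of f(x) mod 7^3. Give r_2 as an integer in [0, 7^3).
r_2 = 75 (mod 343)

Hensel's recurrence: r_{i+1} = r_i − f(r_i)·(f′(r_i))^{-1} mod 7^{i+2}, with f′(x) = 2x. Iterate:
  r_0 = 5 (mod 7)
  r_1 = 26 (mod 49)
  r_2 = 75 (mod 343)
Final: r_2 = 75, and one checks f(r_2) ≡ 0 mod 7^3.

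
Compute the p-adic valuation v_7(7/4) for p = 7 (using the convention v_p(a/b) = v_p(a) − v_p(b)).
v_7(7/4) = 1

Factor powers of 7 from the numerator and denominator of the reduced fraction: 7 = 7^1 · 1 and 4 = 7^0 · 4. Apply v_p(a/b) = v_p(a) − v_p(b): v_7(7/4) = 1 − 0 = 1.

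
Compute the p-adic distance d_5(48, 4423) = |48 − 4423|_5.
d_5(48, 4423) = 1/625

Step 1 — x − y = 48 − 4423 = -4375. Step 2 — v_5(-4375) = 4 (factor: -4375 = −(5^4 · 7); the sign does not affect v_p). Step 3 — |x − y|_5 = 5^{-4} = 1/625.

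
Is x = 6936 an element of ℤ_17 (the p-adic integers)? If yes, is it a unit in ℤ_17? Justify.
x ∈ ℤ_17 but not a unit; v_17(x) = 2 > 0

ℤ_17 = {x ∈ ℚ_17 : v_17(x) ≥ 0} and ℤ_17^× = {x ∈ ℤ_17 : v_17(x) = 0}. Here v_17(6936) = v_17(num) − v_17(den) = 2; compare against these criteria.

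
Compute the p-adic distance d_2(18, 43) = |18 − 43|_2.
d_2(18, 43) = 1

Step 1 — x − y = 18 − 43 = -25. Step 2 — v_2(-25) = 0 (factor: -25 = −(2^0 · 25); the sign does not affect v_p). Step 3 — |x − y|_2 = 2^{0} = 1.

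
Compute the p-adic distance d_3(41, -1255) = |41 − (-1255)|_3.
d_3(41, -1255) = 1/81

Step 1 — x − y = 41 − (-1255) = 1296. Step 2 — v_3(1296) = 4 (factor: 1296 = (3^4 · 16); the sign does not affect v_p). Step 3 — |x − y|_3 = 3^{-4} = 1/81.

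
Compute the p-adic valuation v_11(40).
v_11(40) = 0

v_11(n) is the largest exponent k such that 11^k divides n. Factor out: 40 = 11^0 · 40. (Sign doesn't affect v_p.) So v_11(40) = 0.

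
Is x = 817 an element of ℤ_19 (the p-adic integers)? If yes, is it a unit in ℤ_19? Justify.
x ∈ ℤ_19 but not a unit; v_19(x) = 1 > 0

ℤ_19 = {x ∈ ℚ_19 : v_19(x) ≥ 0} and ℤ_19^× = {x ∈ ℤ_19 : v_19(x) = 0}. Here v_19(817) = v_19(num) − v_19(den) = 1; compare against these criteria.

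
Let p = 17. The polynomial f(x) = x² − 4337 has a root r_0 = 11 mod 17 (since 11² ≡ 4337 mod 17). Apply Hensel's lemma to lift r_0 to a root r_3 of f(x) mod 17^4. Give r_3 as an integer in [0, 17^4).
r_3 = 26055 (mod 83521)

Hensel's recurrence: r_{i+1} = r_i − f(r_i)·(f′(r_i))^{-1} mod 17^{i+2}, with f′(x) = 2x. Iterate:
  r_0 = 11 (mod 17)
  r_1 = 45 (mod 289)
  r_2 = 1490 (mod 4913)
  r_3 = 26055 (mod 83521)
Final: r_3 = 26055, and one checks f(r_3) ≡ 0 mod 17^4.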